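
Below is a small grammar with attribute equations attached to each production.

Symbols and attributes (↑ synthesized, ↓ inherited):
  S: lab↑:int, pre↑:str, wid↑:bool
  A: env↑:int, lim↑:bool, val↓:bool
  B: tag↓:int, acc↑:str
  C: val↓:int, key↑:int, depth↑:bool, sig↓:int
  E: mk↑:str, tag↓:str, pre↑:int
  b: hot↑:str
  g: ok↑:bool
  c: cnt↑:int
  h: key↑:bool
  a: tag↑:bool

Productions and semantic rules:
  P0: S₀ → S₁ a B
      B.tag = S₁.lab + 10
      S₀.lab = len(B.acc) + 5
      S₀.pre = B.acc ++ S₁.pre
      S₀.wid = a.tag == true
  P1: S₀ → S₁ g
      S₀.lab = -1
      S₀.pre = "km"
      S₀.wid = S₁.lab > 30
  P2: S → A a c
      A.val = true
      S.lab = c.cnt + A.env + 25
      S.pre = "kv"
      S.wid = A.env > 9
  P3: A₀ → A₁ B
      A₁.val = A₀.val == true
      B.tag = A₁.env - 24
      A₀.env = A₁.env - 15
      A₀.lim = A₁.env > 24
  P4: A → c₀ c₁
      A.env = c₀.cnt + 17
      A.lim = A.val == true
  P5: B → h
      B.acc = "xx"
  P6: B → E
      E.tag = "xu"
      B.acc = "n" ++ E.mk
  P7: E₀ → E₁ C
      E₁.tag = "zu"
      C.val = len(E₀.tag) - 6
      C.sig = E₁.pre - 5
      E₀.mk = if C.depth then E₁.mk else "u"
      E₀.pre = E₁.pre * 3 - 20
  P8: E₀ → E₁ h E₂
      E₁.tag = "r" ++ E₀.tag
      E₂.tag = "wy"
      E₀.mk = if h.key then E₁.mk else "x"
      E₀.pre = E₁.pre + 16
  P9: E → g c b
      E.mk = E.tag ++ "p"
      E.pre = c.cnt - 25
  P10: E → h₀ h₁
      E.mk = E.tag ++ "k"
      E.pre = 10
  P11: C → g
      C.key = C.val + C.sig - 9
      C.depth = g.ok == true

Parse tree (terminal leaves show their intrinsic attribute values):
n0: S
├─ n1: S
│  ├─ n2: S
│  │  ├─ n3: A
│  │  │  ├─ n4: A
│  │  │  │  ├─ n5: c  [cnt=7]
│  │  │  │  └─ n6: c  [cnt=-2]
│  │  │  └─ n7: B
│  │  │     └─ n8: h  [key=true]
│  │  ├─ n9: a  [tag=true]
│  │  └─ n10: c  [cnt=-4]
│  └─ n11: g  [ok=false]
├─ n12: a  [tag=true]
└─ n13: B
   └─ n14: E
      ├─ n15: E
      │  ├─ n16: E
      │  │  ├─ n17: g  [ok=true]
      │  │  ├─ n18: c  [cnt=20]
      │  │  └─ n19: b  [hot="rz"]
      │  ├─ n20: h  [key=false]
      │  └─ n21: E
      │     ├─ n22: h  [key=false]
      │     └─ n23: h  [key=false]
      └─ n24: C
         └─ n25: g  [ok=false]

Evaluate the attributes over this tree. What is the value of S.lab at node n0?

1. n3.val = true  [true]
2. n4.val = true  [A₀.val == true]
3. n5.cnt = 7  [terminal]
4. n6.cnt = -2  [terminal]
5. n4.env = 24  [c₀.cnt + 17]
6. n4.lim = true  [A.val == true]
7. n7.tag = 0  [A₁.env - 24]
8. n8.key = true  [terminal]
9. n7.acc = "xx"  ["xx"]
10. n3.env = 9  [A₁.env - 15]
11. n3.lim = false  [A₁.env > 24]
12. n9.tag = true  [terminal]
13. n10.cnt = -4  [terminal]
14. n2.lab = 30  [c.cnt + A.env + 25]
15. n2.pre = "kv"  ["kv"]
16. n2.wid = false  [A.env > 9]
17. n11.ok = false  [terminal]
18. n1.lab = -1  [-1]
19. n1.pre = "km"  ["km"]
20. n1.wid = false  [S₁.lab > 30]
21. n12.tag = true  [terminal]
22. n13.tag = 9  [S₁.lab + 10]
23. n14.tag = "xu"  ["xu"]
24. n15.tag = "zu"  ["zu"]
25. n16.tag = "rzu"  ["r" ++ E₀.tag]
26. n17.ok = true  [terminal]
27. n18.cnt = 20  [terminal]
28. n19.hot = "rz"  [terminal]
29. n16.mk = "rzup"  [E.tag ++ "p"]
30. n16.pre = -5  [c.cnt - 25]
31. n20.key = false  [terminal]
32. n21.tag = "wy"  ["wy"]
33. n22.key = false  [terminal]
34. n23.key = false  [terminal]
35. n21.mk = "wyk"  [E.tag ++ "k"]
36. n21.pre = 10  [10]
37. n15.mk = "x"  [if h.key then E₁.mk else "x"]
38. n15.pre = 11  [E₁.pre + 16]
39. n24.val = -4  [len(E₀.tag) - 6]
40. n24.sig = 6  [E₁.pre - 5]
41. n25.ok = false  [terminal]
42. n24.key = -7  [C.val + C.sig - 9]
43. n24.depth = false  [g.ok == true]
44. n14.mk = "u"  [if C.depth then E₁.mk else "u"]
45. n14.pre = 13  [E₁.pre * 3 - 20]
46. n13.acc = "nu"  ["n" ++ E.mk]
47. n0.lab = 7  [len(B.acc) + 5]
48. n0.pre = "nukm"  [B.acc ++ S₁.pre]
49. n0.wid = true  [a.tag == true]

7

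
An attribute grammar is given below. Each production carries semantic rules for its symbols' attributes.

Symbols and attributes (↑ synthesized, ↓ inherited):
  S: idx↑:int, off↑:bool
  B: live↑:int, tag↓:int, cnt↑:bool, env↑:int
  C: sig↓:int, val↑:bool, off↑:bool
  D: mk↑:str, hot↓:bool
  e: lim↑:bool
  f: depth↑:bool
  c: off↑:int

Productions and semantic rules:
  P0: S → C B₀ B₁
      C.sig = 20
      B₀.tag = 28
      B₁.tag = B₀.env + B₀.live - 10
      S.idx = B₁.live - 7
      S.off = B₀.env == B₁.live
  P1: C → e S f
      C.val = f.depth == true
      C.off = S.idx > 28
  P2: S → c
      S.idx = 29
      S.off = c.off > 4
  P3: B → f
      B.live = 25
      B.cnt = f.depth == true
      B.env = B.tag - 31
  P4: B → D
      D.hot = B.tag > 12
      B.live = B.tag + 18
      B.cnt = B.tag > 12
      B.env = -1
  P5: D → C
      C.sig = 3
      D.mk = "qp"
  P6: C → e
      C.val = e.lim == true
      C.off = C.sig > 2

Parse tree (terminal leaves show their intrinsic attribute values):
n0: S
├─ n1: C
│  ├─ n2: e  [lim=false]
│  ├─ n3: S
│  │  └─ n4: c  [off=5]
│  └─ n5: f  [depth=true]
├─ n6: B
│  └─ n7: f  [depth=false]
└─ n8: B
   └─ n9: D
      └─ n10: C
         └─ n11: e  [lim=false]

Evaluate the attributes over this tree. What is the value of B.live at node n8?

1. n1.sig = 20  [20]
2. n2.lim = false  [terminal]
3. n4.off = 5  [terminal]
4. n3.idx = 29  [29]
5. n3.off = true  [c.off > 4]
6. n5.depth = true  [terminal]
7. n1.val = true  [f.depth == true]
8. n1.off = true  [S.idx > 28]
9. n6.tag = 28  [28]
10. n7.depth = false  [terminal]
11. n6.live = 25  [25]
12. n6.cnt = false  [f.depth == true]
13. n6.env = -3  [B.tag - 31]
14. n8.tag = 12  [B₀.env + B₀.live - 10]
15. n9.hot = false  [B.tag > 12]
16. n10.sig = 3  [3]
17. n11.lim = false  [terminal]
18. n10.val = false  [e.lim == true]
19. n10.off = true  [C.sig > 2]
20. n9.mk = "qp"  ["qp"]
21. n8.live = 30  [B.tag + 18]
22. n8.cnt = false  [B.tag > 12]
23. n8.env = -1  [-1]
24. n0.idx = 23  [B₁.live - 7]
25. n0.off = false  [B₀.env == B₁.live]

30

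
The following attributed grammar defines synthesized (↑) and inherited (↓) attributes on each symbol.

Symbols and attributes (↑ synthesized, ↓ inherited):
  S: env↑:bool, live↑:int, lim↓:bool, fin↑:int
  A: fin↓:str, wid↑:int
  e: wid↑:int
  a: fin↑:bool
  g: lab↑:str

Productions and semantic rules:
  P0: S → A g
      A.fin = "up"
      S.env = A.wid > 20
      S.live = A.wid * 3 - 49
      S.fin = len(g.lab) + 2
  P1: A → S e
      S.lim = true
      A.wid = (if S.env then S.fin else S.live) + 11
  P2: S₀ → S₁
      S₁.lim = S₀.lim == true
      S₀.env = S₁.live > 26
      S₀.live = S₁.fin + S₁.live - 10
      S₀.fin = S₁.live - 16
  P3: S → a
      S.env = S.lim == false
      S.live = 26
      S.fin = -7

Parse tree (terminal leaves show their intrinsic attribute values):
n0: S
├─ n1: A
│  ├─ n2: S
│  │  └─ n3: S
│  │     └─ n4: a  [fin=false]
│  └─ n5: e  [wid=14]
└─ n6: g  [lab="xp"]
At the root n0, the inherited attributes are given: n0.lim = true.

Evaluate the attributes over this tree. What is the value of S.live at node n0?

11

1. n0.lim = true  [given at root]
2. n1.fin = "up"  ["up"]
3. n2.lim = true  [true]
4. n3.lim = true  [S₀.lim == true]
5. n4.fin = false  [terminal]
6. n3.env = false  [S.lim == false]
7. n3.live = 26  [26]
8. n3.fin = -7  [-7]
9. n2.env = false  [S₁.live > 26]
10. n2.live = 9  [S₁.fin + S₁.live - 10]
11. n2.fin = 10  [S₁.live - 16]
12. n5.wid = 14  [terminal]
13. n1.wid = 20  [(if S.env then S.fin else S.live) + 11]
14. n6.lab = "xp"  [terminal]
15. n0.env = false  [A.wid > 20]
16. n0.live = 11  [A.wid * 3 - 49]
17. n0.fin = 4  [len(g.lab) + 2]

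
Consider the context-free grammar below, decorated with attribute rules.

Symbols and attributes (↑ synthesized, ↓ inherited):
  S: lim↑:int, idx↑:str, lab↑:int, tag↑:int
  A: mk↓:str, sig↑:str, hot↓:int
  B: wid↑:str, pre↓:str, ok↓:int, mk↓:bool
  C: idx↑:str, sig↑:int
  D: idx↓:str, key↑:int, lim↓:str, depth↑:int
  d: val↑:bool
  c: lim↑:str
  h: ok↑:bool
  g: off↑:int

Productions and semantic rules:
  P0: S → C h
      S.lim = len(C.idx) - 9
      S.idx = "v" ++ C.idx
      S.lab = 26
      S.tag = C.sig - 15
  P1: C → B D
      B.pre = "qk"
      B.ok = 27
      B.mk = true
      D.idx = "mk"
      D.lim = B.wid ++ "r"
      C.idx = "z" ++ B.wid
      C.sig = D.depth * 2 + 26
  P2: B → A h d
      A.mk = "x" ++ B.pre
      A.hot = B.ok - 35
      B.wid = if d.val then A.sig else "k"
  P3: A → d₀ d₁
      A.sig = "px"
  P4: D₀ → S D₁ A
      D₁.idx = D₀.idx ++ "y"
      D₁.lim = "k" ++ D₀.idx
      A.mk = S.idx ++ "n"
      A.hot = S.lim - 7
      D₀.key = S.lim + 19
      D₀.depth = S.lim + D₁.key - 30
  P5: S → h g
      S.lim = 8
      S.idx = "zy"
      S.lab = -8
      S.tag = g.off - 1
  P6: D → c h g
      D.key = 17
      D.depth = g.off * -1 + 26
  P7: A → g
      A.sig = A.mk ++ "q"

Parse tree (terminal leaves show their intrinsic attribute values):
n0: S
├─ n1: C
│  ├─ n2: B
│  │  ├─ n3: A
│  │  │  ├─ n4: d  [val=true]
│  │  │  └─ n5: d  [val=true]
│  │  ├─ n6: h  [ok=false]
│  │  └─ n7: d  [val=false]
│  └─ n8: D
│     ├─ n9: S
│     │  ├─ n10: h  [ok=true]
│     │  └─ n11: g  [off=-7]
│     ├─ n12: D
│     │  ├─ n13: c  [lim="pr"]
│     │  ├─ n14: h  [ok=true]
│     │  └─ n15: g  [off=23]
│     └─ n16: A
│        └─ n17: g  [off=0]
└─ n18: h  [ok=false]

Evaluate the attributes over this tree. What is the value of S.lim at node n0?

1. n2.pre = "qk"  ["qk"]
2. n2.ok = 27  [27]
3. n2.mk = true  [true]
4. n3.mk = "xqk"  ["x" ++ B.pre]
5. n3.hot = -8  [B.ok - 35]
6. n4.val = true  [terminal]
7. n5.val = true  [terminal]
8. n3.sig = "px"  ["px"]
9. n6.ok = false  [terminal]
10. n7.val = false  [terminal]
11. n2.wid = "k"  [if d.val then A.sig else "k"]
12. n8.idx = "mk"  ["mk"]
13. n8.lim = "kr"  [B.wid ++ "r"]
14. n10.ok = true  [terminal]
15. n11.off = -7  [terminal]
16. n9.lim = 8  [8]
17. n9.idx = "zy"  ["zy"]
18. n9.lab = -8  [-8]
19. n9.tag = -8  [g.off - 1]
20. n12.idx = "mky"  [D₀.idx ++ "y"]
21. n12.lim = "kmk"  ["k" ++ D₀.idx]
22. n13.lim = "pr"  [terminal]
23. n14.ok = true  [terminal]
24. n15.off = 23  [terminal]
25. n12.key = 17  [17]
26. n12.depth = 3  [g.off * -1 + 26]
27. n16.mk = "zyn"  [S.idx ++ "n"]
28. n16.hot = 1  [S.lim - 7]
29. n17.off = 0  [terminal]
30. n16.sig = "zynq"  [A.mk ++ "q"]
31. n8.key = 27  [S.lim + 19]
32. n8.depth = -5  [S.lim + D₁.key - 30]
33. n1.idx = "zk"  ["z" ++ B.wid]
34. n1.sig = 16  [D.depth * 2 + 26]
35. n18.ok = false  [terminal]
36. n0.lim = -7  [len(C.idx) - 9]
37. n0.idx = "vzk"  ["v" ++ C.idx]
38. n0.lab = 26  [26]
39. n0.tag = 1  [C.sig - 15]

-7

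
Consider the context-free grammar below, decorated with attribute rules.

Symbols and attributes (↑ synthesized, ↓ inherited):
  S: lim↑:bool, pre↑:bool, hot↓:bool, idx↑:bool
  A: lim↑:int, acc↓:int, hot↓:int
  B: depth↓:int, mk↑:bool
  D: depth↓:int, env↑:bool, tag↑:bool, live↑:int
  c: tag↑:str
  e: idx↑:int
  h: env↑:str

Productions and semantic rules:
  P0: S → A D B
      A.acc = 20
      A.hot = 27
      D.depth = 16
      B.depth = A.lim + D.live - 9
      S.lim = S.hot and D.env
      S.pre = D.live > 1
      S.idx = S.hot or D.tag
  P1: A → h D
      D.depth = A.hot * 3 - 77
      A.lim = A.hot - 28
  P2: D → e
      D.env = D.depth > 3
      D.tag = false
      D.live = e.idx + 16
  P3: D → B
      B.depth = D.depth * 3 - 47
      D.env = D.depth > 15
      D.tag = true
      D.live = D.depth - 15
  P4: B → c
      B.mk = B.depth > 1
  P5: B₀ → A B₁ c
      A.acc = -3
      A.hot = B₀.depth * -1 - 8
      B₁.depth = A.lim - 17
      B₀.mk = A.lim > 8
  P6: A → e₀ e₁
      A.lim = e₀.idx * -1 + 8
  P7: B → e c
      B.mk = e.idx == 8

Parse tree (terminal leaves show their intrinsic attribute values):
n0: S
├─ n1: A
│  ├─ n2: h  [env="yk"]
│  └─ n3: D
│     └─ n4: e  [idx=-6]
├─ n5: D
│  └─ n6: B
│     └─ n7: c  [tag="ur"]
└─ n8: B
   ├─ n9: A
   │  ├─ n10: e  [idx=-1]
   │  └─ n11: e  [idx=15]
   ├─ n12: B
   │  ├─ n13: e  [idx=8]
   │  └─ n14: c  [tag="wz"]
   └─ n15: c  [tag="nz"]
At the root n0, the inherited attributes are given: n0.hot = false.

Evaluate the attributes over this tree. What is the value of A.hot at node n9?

1. n0.hot = false  [given at root]
2. n1.acc = 20  [20]
3. n1.hot = 27  [27]
4. n2.env = "yk"  [terminal]
5. n3.depth = 4  [A.hot * 3 - 77]
6. n4.idx = -6  [terminal]
7. n3.env = true  [D.depth > 3]
8. n3.tag = false  [false]
9. n3.live = 10  [e.idx + 16]
10. n1.lim = -1  [A.hot - 28]
11. n5.depth = 16  [16]
12. n6.depth = 1  [D.depth * 3 - 47]
13. n7.tag = "ur"  [terminal]
14. n6.mk = false  [B.depth > 1]
15. n5.env = true  [D.depth > 15]
16. n5.tag = true  [true]
17. n5.live = 1  [D.depth - 15]
18. n8.depth = -9  [A.lim + D.live - 9]
19. n9.acc = -3  [-3]
20. n9.hot = 1  [B₀.depth * -1 - 8]
21. n10.idx = -1  [terminal]
22. n11.idx = 15  [terminal]
23. n9.lim = 9  [e₀.idx * -1 + 8]
24. n12.depth = -8  [A.lim - 17]
25. n13.idx = 8  [terminal]
26. n14.tag = "wz"  [terminal]
27. n12.mk = true  [e.idx == 8]
28. n15.tag = "nz"  [terminal]
29. n8.mk = true  [A.lim > 8]
30. n0.lim = false  [S.hot and D.env]
31. n0.pre = false  [D.live > 1]
32. n0.idx = true  [S.hot or D.tag]

1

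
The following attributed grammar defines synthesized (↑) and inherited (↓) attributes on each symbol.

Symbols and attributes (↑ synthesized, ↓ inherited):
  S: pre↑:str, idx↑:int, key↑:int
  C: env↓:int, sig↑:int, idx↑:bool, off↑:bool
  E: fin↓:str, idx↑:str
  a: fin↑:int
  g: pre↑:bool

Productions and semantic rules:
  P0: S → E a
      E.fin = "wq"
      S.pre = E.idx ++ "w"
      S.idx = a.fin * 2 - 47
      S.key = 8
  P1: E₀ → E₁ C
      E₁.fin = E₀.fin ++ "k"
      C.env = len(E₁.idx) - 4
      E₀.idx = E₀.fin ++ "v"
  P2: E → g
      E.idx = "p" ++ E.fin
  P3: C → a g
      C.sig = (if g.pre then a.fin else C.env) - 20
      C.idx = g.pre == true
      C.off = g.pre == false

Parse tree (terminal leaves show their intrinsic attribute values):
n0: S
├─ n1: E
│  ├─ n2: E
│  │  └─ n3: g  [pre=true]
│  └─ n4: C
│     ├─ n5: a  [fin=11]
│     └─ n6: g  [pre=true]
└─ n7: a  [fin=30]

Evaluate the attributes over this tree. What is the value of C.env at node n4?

1. n1.fin = "wq"  ["wq"]
2. n2.fin = "wqk"  [E₀.fin ++ "k"]
3. n3.pre = true  [terminal]
4. n2.idx = "pwqk"  ["p" ++ E.fin]
5. n4.env = 0  [len(E₁.idx) - 4]
6. n5.fin = 11  [terminal]
7. n6.pre = true  [terminal]
8. n4.sig = -9  [(if g.pre then a.fin else C.env) - 20]
9. n4.idx = true  [g.pre == true]
10. n4.off = false  [g.pre == false]
11. n1.idx = "wqv"  [E₀.fin ++ "v"]
12. n7.fin = 30  [terminal]
13. n0.pre = "wqvw"  [E.idx ++ "w"]
14. n0.idx = 13  [a.fin * 2 - 47]
15. n0.key = 8  [8]

0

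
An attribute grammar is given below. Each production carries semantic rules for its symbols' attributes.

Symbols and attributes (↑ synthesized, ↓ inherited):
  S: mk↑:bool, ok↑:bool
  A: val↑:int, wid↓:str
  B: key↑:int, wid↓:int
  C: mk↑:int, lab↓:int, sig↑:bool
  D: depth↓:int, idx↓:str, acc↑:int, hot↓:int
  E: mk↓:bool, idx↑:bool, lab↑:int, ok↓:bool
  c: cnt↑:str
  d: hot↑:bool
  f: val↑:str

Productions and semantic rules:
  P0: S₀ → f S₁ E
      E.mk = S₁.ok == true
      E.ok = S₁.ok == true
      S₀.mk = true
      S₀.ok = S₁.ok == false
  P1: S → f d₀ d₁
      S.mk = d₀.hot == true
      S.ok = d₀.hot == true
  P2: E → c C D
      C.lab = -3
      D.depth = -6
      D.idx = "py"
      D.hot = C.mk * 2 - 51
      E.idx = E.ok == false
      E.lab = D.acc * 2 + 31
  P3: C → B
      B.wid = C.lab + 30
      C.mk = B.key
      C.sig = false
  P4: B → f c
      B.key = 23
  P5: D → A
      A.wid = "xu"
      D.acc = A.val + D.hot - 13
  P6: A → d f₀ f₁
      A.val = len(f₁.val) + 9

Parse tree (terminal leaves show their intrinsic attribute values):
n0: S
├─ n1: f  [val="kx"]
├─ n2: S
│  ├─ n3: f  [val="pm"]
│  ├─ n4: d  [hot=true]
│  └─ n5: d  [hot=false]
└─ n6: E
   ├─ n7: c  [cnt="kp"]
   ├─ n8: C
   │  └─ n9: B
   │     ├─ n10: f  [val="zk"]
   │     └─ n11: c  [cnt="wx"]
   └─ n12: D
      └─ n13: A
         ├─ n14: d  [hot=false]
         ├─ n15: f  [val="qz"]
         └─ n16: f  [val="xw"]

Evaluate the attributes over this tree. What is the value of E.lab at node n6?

1. n1.val = "kx"  [terminal]
2. n3.val = "pm"  [terminal]
3. n4.hot = true  [terminal]
4. n5.hot = false  [terminal]
5. n2.mk = true  [d₀.hot == true]
6. n2.ok = true  [d₀.hot == true]
7. n6.mk = true  [S₁.ok == true]
8. n6.ok = true  [S₁.ok == true]
9. n7.cnt = "kp"  [terminal]
10. n8.lab = -3  [-3]
11. n9.wid = 27  [C.lab + 30]
12. n10.val = "zk"  [terminal]
13. n11.cnt = "wx"  [terminal]
14. n9.key = 23  [23]
15. n8.mk = 23  [B.key]
16. n8.sig = false  [false]
17. n12.depth = -6  [-6]
18. n12.idx = "py"  ["py"]
19. n12.hot = -5  [C.mk * 2 - 51]
20. n13.wid = "xu"  ["xu"]
21. n14.hot = false  [terminal]
22. n15.val = "qz"  [terminal]
23. n16.val = "xw"  [terminal]
24. n13.val = 11  [len(f₁.val) + 9]
25. n12.acc = -7  [A.val + D.hot - 13]
26. n6.idx = false  [E.ok == false]
27. n6.lab = 17  [D.acc * 2 + 31]
28. n0.mk = true  [true]
29. n0.ok = false  [S₁.ok == false]

17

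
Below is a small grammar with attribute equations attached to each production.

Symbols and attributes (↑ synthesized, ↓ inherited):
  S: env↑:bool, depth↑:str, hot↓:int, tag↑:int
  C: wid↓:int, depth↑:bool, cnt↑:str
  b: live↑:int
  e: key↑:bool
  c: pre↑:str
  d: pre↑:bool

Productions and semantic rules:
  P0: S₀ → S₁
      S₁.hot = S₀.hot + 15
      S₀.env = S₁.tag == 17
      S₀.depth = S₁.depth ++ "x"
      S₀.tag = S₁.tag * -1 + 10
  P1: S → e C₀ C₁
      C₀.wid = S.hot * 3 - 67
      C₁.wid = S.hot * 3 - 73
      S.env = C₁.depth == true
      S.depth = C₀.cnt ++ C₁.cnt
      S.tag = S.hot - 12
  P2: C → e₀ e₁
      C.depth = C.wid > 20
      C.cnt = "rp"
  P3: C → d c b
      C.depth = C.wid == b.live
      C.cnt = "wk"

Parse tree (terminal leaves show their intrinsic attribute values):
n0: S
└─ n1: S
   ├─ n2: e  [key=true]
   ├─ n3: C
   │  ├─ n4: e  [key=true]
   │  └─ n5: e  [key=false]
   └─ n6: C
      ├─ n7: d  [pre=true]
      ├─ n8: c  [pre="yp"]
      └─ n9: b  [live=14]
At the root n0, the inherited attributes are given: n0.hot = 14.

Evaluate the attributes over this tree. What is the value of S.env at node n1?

true

1. n0.hot = 14  [given at root]
2. n1.hot = 29  [S₀.hot + 15]
3. n2.key = true  [terminal]
4. n3.wid = 20  [S.hot * 3 - 67]
5. n4.key = true  [terminal]
6. n5.key = false  [terminal]
7. n3.depth = false  [C.wid > 20]
8. n3.cnt = "rp"  ["rp"]
9. n6.wid = 14  [S.hot * 3 - 73]
10. n7.pre = true  [terminal]
11. n8.pre = "yp"  [terminal]
12. n9.live = 14  [terminal]
13. n6.depth = true  [C.wid == b.live]
14. n6.cnt = "wk"  ["wk"]
15. n1.env = true  [C₁.depth == true]
16. n1.depth = "rpwk"  [C₀.cnt ++ C₁.cnt]
17. n1.tag = 17  [S.hot - 12]
18. n0.env = true  [S₁.tag == 17]
19. n0.depth = "rpwkx"  [S₁.depth ++ "x"]
20. n0.tag = -7  [S₁.tag * -1 + 10]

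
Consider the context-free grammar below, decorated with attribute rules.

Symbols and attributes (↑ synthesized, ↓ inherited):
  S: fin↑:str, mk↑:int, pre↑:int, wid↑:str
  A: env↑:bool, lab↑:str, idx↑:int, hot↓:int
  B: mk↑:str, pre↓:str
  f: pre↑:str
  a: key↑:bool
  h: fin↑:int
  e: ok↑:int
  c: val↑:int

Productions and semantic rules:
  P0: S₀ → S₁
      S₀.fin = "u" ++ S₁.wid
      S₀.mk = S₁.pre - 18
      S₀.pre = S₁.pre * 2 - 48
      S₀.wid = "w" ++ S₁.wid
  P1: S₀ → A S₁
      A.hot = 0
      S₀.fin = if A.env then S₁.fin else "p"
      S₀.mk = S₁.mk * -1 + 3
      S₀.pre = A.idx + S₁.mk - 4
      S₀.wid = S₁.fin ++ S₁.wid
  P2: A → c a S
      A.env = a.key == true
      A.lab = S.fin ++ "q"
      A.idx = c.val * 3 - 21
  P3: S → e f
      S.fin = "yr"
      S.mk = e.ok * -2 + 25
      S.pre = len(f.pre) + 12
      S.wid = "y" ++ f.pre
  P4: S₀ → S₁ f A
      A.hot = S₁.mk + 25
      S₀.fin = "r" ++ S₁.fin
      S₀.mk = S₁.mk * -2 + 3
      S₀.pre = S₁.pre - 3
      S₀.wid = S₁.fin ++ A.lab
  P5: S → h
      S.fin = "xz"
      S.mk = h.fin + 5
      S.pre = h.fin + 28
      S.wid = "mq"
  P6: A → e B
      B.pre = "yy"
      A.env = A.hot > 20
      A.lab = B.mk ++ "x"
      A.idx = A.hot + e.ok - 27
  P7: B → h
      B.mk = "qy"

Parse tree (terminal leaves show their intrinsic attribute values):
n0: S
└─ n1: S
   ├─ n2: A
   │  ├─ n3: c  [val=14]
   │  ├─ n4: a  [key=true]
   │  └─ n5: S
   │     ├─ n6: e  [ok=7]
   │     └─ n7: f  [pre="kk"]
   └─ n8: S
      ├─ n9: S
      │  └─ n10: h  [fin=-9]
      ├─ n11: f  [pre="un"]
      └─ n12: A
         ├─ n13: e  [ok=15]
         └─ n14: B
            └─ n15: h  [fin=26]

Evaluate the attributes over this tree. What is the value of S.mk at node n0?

10

1. n2.hot = 0  [0]
2. n3.val = 14  [terminal]
3. n4.key = true  [terminal]
4. n6.ok = 7  [terminal]
5. n7.pre = "kk"  [terminal]
6. n5.fin = "yr"  ["yr"]
7. n5.mk = 11  [e.ok * -2 + 25]
8. n5.pre = 14  [len(f.pre) + 12]
9. n5.wid = "ykk"  ["y" ++ f.pre]
10. n2.env = true  [a.key == true]
11. n2.lab = "yrq"  [S.fin ++ "q"]
12. n2.idx = 21  [c.val * 3 - 21]
13. n10.fin = -9  [terminal]
14. n9.fin = "xz"  ["xz"]
15. n9.mk = -4  [h.fin + 5]
16. n9.pre = 19  [h.fin + 28]
17. n9.wid = "mq"  ["mq"]
18. n11.pre = "un"  [terminal]
19. n12.hot = 21  [S₁.mk + 25]
20. n13.ok = 15  [terminal]
21. n14.pre = "yy"  ["yy"]
22. n15.fin = 26  [terminal]
23. n14.mk = "qy"  ["qy"]
24. n12.env = true  [A.hot > 20]
25. n12.lab = "qyx"  [B.mk ++ "x"]
26. n12.idx = 9  [A.hot + e.ok - 27]
27. n8.fin = "rxz"  ["r" ++ S₁.fin]
28. n8.mk = 11  [S₁.mk * -2 + 3]
29. n8.pre = 16  [S₁.pre - 3]
30. n8.wid = "xzqyx"  [S₁.fin ++ A.lab]
31. n1.fin = "rxz"  [if A.env then S₁.fin else "p"]
32. n1.mk = -8  [S₁.mk * -1 + 3]
33. n1.pre = 28  [A.idx + S₁.mk - 4]
34. n1.wid = "rxzxzqyx"  [S₁.fin ++ S₁.wid]
35. n0.fin = "urxzxzqyx"  ["u" ++ S₁.wid]
36. n0.mk = 10  [S₁.pre - 18]
37. n0.pre = 8  [S₁.pre * 2 - 48]
38. n0.wid = "wrxzxzqyx"  ["w" ++ S₁.wid]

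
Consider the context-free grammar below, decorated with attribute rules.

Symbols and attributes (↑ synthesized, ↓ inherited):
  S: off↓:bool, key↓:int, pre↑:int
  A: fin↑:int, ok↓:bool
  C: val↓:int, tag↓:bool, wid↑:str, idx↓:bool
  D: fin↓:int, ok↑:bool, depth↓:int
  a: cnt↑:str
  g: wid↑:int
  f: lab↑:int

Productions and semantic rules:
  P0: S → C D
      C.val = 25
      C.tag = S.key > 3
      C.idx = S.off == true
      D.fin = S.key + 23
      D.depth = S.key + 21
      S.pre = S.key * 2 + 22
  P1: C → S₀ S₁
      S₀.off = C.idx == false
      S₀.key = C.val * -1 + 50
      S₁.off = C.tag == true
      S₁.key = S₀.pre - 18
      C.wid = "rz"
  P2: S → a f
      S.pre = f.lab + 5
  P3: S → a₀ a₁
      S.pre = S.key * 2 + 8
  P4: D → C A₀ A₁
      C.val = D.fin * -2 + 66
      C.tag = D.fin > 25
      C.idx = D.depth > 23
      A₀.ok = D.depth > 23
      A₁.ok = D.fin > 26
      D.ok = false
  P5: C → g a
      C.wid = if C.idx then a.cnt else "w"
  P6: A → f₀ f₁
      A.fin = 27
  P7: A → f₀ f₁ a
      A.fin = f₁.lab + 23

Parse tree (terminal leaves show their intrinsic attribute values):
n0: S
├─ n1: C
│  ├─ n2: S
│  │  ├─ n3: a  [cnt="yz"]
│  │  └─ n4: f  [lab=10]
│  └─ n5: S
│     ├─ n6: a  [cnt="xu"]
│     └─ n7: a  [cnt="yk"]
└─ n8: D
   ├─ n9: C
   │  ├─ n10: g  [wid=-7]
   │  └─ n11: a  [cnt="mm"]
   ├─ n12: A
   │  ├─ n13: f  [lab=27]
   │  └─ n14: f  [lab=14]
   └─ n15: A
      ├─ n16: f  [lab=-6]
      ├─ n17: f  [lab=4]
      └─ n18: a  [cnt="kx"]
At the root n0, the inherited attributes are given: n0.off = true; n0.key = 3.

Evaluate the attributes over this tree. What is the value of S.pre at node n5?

2

1. n0.off = true  [given at root]
2. n0.key = 3  [given at root]
3. n1.val = 25  [25]
4. n1.tag = false  [S.key > 3]
5. n1.idx = true  [S.off == true]
6. n2.off = false  [C.idx == false]
7. n2.key = 25  [C.val * -1 + 50]
8. n3.cnt = "yz"  [terminal]
9. n4.lab = 10  [terminal]
10. n2.pre = 15  [f.lab + 5]
11. n5.off = false  [C.tag == true]
12. n5.key = -3  [S₀.pre - 18]
13. n6.cnt = "xu"  [terminal]
14. n7.cnt = "yk"  [terminal]
15. n5.pre = 2  [S.key * 2 + 8]
16. n1.wid = "rz"  ["rz"]
17. n8.fin = 26  [S.key + 23]
18. n8.depth = 24  [S.key + 21]
19. n9.val = 14  [D.fin * -2 + 66]
20. n9.tag = true  [D.fin > 25]
21. n9.idx = true  [D.depth > 23]
22. n10.wid = -7  [terminal]
23. n11.cnt = "mm"  [terminal]
24. n9.wid = "mm"  [if C.idx then a.cnt else "w"]
25. n12.ok = true  [D.depth > 23]
26. n13.lab = 27  [terminal]
27. n14.lab = 14  [terminal]
28. n12.fin = 27  [27]
29. n15.ok = false  [D.fin > 26]
30. n16.lab = -6  [terminal]
31. n17.lab = 4  [terminal]
32. n18.cnt = "kx"  [terminal]
33. n15.fin = 27  [f₁.lab + 23]
34. n8.ok = false  [false]
35. n0.pre = 28  [S.key * 2 + 22]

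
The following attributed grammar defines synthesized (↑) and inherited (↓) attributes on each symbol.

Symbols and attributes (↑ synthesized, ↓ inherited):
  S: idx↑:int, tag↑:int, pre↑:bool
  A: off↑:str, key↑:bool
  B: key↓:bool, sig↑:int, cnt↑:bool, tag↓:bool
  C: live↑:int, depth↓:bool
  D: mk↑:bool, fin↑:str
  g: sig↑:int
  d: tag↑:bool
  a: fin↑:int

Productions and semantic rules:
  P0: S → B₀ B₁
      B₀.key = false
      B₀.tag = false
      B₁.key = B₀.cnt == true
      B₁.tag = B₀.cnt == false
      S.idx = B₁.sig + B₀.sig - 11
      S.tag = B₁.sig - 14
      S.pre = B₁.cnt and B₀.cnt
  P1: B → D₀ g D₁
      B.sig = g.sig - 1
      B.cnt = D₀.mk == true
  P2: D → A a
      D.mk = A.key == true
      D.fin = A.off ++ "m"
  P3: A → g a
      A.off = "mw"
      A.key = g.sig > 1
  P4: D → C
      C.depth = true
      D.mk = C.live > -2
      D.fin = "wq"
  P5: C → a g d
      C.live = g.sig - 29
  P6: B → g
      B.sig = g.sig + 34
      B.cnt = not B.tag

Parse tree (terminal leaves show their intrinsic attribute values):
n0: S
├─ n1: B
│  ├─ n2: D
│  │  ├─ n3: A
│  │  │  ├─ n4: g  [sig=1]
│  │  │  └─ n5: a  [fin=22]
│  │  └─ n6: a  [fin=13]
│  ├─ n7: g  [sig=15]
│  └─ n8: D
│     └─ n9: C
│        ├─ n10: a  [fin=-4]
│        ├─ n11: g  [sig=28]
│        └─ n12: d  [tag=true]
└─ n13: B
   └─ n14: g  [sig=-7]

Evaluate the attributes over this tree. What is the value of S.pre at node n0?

1. n1.key = false  [false]
2. n1.tag = false  [false]
3. n4.sig = 1  [terminal]
4. n5.fin = 22  [terminal]
5. n3.off = "mw"  ["mw"]
6. n3.key = false  [g.sig > 1]
7. n6.fin = 13  [terminal]
8. n2.mk = false  [A.key == true]
9. n2.fin = "mwm"  [A.off ++ "m"]
10. n7.sig = 15  [terminal]
11. n9.depth = true  [true]
12. n10.fin = -4  [terminal]
13. n11.sig = 28  [terminal]
14. n12.tag = true  [terminal]
15. n9.live = -1  [g.sig - 29]
16. n8.mk = true  [C.live > -2]
17. n8.fin = "wq"  ["wq"]
18. n1.sig = 14  [g.sig - 1]
19. n1.cnt = false  [D₀.mk == true]
20. n13.key = false  [B₀.cnt == true]
21. n13.tag = true  [B₀.cnt == false]
22. n14.sig = -7  [terminal]
23. n13.sig = 27  [g.sig + 34]
24. n13.cnt = false  [not B.tag]
25. n0.idx = 30  [B₁.sig + B₀.sig - 11]
26. n0.tag = 13  [B₁.sig - 14]
27. n0.pre = false  [B₁.cnt and B₀.cnt]

false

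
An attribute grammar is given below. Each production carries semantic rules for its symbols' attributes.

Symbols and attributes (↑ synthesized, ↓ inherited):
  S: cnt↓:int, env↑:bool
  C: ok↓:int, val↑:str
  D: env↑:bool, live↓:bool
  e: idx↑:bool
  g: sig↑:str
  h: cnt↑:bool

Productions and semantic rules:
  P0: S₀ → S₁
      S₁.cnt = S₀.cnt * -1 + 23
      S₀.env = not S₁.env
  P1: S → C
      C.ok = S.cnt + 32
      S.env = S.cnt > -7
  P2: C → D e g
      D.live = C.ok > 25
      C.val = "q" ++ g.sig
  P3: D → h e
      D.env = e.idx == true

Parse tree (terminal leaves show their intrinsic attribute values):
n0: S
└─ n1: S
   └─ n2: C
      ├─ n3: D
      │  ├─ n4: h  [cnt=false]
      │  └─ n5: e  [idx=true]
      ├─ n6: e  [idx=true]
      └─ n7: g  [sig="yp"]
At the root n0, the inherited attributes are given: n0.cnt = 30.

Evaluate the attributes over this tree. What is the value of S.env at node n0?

1. n0.cnt = 30  [given at root]
2. n1.cnt = -7  [S₀.cnt * -1 + 23]
3. n2.ok = 25  [S.cnt + 32]
4. n3.live = false  [C.ok > 25]
5. n4.cnt = false  [terminal]
6. n5.idx = true  [terminal]
7. n3.env = true  [e.idx == true]
8. n6.idx = true  [terminal]
9. n7.sig = "yp"  [terminal]
10. n2.val = "qyp"  ["q" ++ g.sig]
11. n1.env = false  [S.cnt > -7]
12. n0.env = true  [not S₁.env]

true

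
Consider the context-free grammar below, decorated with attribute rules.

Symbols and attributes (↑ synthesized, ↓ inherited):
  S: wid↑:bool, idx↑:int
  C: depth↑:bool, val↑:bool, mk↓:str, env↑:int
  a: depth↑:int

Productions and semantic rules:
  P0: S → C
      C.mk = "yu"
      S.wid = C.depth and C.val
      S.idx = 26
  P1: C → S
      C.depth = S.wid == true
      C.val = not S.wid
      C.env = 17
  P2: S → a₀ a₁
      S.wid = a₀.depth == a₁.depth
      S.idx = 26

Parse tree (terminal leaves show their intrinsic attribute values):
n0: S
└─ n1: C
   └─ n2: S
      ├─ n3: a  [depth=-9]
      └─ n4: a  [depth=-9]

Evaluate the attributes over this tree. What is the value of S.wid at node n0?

false

1. n1.mk = "yu"  ["yu"]
2. n3.depth = -9  [terminal]
3. n4.depth = -9  [terminal]
4. n2.wid = true  [a₀.depth == a₁.depth]
5. n2.idx = 26  [26]
6. n1.depth = true  [S.wid == true]
7. n1.val = false  [not S.wid]
8. n1.env = 17  [17]
9. n0.wid = false  [C.depth and C.val]
10. n0.idx = 26  [26]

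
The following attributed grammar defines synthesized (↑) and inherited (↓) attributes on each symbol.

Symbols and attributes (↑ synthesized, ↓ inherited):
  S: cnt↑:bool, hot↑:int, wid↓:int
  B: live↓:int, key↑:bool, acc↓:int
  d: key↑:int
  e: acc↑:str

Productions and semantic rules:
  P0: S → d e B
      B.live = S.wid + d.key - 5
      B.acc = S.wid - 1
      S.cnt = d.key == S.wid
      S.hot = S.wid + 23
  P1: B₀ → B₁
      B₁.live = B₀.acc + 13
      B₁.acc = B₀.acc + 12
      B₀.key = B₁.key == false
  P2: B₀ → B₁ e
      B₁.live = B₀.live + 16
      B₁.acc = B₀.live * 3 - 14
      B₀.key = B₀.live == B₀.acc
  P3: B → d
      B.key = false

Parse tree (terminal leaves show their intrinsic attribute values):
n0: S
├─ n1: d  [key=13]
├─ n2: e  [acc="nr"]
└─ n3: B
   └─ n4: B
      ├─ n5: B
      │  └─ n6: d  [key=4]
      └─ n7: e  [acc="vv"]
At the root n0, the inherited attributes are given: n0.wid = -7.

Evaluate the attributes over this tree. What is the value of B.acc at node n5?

1

1. n0.wid = -7  [given at root]
2. n1.key = 13  [terminal]
3. n2.acc = "nr"  [terminal]
4. n3.live = 1  [S.wid + d.key - 5]
5. n3.acc = -8  [S.wid - 1]
6. n4.live = 5  [B₀.acc + 13]
7. n4.acc = 4  [B₀.acc + 12]
8. n5.live = 21  [B₀.live + 16]
9. n5.acc = 1  [B₀.live * 3 - 14]
10. n6.key = 4  [terminal]
11. n5.key = false  [false]
12. n7.acc = "vv"  [terminal]
13. n4.key = false  [B₀.live == B₀.acc]
14. n3.key = true  [B₁.key == false]
15. n0.cnt = false  [d.key == S.wid]
16. n0.hot = 16  [S.wid + 23]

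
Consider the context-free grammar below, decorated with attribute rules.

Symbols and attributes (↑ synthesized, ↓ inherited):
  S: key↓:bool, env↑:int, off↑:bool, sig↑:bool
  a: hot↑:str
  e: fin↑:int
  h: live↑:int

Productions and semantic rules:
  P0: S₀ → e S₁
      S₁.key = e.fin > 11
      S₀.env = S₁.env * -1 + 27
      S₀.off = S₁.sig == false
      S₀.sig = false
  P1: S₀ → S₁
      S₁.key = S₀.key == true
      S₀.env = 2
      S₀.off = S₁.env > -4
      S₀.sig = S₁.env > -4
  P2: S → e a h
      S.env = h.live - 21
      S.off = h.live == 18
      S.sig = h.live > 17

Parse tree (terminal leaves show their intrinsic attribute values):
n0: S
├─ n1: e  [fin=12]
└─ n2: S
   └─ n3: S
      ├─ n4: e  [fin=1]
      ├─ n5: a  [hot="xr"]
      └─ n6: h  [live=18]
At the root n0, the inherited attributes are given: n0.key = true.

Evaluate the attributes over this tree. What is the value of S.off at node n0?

false

1. n0.key = true  [given at root]
2. n1.fin = 12  [terminal]
3. n2.key = true  [e.fin > 11]
4. n3.key = true  [S₀.key == true]
5. n4.fin = 1  [terminal]
6. n5.hot = "xr"  [terminal]
7. n6.live = 18  [terminal]
8. n3.env = -3  [h.live - 21]
9. n3.off = true  [h.live == 18]
10. n3.sig = true  [h.live > 17]
11. n2.env = 2  [2]
12. n2.off = true  [S₁.env > -4]
13. n2.sig = true  [S₁.env > -4]
14. n0.env = 25  [S₁.env * -1 + 27]
15. n0.off = false  [S₁.sig == false]
16. n0.sig = false  [false]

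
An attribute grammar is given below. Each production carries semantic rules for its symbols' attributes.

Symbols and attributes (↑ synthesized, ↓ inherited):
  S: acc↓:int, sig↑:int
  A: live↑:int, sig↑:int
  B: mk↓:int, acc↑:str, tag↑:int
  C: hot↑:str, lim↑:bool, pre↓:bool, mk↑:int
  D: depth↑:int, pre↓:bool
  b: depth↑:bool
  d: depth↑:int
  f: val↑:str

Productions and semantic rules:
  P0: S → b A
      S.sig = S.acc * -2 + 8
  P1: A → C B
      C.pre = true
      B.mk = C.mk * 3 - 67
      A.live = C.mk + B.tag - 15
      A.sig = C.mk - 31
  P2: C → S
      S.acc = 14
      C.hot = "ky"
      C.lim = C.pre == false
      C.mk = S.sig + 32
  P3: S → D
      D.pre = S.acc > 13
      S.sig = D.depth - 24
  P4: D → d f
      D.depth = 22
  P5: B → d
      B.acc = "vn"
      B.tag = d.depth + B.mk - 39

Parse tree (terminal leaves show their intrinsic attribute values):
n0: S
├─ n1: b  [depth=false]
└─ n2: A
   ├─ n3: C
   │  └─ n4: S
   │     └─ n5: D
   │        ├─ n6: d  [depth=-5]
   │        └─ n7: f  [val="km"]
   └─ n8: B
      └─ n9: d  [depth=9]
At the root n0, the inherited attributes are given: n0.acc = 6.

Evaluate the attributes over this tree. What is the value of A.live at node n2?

8

1. n0.acc = 6  [given at root]
2. n1.depth = false  [terminal]
3. n3.pre = true  [true]
4. n4.acc = 14  [14]
5. n5.pre = true  [S.acc > 13]
6. n6.depth = -5  [terminal]
7. n7.val = "km"  [terminal]
8. n5.depth = 22  [22]
9. n4.sig = -2  [D.depth - 24]
10. n3.hot = "ky"  ["ky"]
11. n3.lim = false  [C.pre == false]
12. n3.mk = 30  [S.sig + 32]
13. n8.mk = 23  [C.mk * 3 - 67]
14. n9.depth = 9  [terminal]
15. n8.acc = "vn"  ["vn"]
16. n8.tag = -7  [d.depth + B.mk - 39]
17. n2.live = 8  [C.mk + B.tag - 15]
18. n2.sig = -1  [C.mk - 31]
19. n0.sig = -4  [S.acc * -2 + 8]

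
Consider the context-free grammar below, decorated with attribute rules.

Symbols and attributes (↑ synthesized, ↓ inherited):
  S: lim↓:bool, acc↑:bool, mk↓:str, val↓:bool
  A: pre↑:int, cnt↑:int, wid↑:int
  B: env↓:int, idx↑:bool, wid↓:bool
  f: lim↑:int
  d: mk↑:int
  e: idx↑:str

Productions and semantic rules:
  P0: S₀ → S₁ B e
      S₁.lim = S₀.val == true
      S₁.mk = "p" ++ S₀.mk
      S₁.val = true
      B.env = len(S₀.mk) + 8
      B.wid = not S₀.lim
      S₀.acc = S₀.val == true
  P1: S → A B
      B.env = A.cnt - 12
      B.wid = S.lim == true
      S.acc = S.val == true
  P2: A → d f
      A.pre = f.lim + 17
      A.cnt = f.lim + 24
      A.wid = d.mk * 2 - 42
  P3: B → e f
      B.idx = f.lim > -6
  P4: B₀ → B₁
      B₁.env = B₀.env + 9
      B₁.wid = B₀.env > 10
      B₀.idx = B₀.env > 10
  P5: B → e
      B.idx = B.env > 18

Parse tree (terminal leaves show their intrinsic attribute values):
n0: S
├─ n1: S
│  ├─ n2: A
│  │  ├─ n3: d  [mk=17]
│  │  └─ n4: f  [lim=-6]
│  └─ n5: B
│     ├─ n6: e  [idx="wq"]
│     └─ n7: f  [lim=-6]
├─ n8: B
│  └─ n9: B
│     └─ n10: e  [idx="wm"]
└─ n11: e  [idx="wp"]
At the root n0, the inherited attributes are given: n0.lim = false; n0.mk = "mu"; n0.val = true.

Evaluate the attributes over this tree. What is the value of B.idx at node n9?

true

1. n0.lim = false  [given at root]
2. n0.mk = "mu"  [given at root]
3. n0.val = true  [given at root]
4. n1.lim = true  [S₀.val == true]
5. n1.mk = "pmu"  ["p" ++ S₀.mk]
6. n1.val = true  [true]
7. n3.mk = 17  [terminal]
8. n4.lim = -6  [terminal]
9. n2.pre = 11  [f.lim + 17]
10. n2.cnt = 18  [f.lim + 24]
11. n2.wid = -8  [d.mk * 2 - 42]
12. n5.env = 6  [A.cnt - 12]
13. n5.wid = true  [S.lim == true]
14. n6.idx = "wq"  [terminal]
15. n7.lim = -6  [terminal]
16. n5.idx = false  [f.lim > -6]
17. n1.acc = true  [S.val == true]
18. n8.env = 10  [len(S₀.mk) + 8]
19. n8.wid = true  [not S₀.lim]
20. n9.env = 19  [B₀.env + 9]
21. n9.wid = false  [B₀.env > 10]
22. n10.idx = "wm"  [terminal]
23. n9.idx = true  [B.env > 18]
24. n8.idx = false  [B₀.env > 10]
25. n11.idx = "wp"  [terminal]
26. n0.acc = true  [S₀.val == true]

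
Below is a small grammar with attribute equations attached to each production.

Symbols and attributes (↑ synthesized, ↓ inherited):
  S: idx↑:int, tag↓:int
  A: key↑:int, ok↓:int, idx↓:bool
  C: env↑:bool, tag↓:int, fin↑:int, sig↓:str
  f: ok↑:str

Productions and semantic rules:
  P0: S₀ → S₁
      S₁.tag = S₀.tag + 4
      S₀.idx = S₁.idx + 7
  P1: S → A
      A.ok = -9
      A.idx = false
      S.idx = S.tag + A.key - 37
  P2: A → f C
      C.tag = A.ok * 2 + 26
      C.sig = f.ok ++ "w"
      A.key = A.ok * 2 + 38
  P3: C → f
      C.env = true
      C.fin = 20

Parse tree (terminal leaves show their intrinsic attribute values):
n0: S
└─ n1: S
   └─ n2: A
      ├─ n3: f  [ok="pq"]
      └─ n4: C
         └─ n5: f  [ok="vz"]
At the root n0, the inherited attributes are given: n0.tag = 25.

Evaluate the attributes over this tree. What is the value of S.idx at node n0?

19

1. n0.tag = 25  [given at root]
2. n1.tag = 29  [S₀.tag + 4]
3. n2.ok = -9  [-9]
4. n2.idx = false  [false]
5. n3.ok = "pq"  [terminal]
6. n4.tag = 8  [A.ok * 2 + 26]
7. n4.sig = "pqw"  [f.ok ++ "w"]
8. n5.ok = "vz"  [terminal]
9. n4.env = true  [true]
10. n4.fin = 20  [20]
11. n2.key = 20  [A.ok * 2 + 38]
12. n1.idx = 12  [S.tag + A.key - 37]
13. n0.idx = 19  [S₁.idx + 7]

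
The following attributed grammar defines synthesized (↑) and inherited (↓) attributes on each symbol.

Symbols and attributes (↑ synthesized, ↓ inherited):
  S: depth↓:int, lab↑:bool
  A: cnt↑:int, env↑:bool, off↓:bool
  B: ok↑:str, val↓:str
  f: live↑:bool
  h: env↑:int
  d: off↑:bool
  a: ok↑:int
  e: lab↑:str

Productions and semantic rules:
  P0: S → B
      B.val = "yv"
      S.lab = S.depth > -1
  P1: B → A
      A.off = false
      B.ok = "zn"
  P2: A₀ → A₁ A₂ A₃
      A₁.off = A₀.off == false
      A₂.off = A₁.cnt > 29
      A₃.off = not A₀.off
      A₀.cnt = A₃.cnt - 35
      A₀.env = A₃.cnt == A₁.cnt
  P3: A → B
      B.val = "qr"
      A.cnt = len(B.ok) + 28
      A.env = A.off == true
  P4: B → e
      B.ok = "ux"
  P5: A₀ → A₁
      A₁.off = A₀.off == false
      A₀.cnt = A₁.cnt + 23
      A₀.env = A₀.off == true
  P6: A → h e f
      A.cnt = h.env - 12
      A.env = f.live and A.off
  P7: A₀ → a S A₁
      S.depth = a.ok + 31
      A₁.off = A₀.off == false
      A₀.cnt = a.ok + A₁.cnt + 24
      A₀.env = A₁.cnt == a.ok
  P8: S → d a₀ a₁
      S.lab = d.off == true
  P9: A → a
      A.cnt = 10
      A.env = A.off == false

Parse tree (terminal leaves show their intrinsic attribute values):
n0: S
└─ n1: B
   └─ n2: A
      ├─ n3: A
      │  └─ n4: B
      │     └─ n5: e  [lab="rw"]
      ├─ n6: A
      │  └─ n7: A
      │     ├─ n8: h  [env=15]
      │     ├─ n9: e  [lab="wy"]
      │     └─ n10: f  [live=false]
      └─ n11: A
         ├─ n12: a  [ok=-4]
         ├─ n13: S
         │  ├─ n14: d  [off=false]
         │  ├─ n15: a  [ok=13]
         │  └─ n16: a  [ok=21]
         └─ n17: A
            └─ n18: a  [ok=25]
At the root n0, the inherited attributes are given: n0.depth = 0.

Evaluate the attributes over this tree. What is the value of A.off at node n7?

false

1. n0.depth = 0  [given at root]
2. n1.val = "yv"  ["yv"]
3. n2.off = false  [false]
4. n3.off = true  [A₀.off == false]
5. n4.val = "qr"  ["qr"]
6. n5.lab = "rw"  [terminal]
7. n4.ok = "ux"  ["ux"]
8. n3.cnt = 30  [len(B.ok) + 28]
9. n3.env = true  [A.off == true]
10. n6.off = true  [A₁.cnt > 29]
11. n7.off = false  [A₀.off == false]
12. n8.env = 15  [terminal]
13. n9.lab = "wy"  [terminal]
14. n10.live = false  [terminal]
15. n7.cnt = 3  [h.env - 12]
16. n7.env = false  [f.live and A.off]
17. n6.cnt = 26  [A₁.cnt + 23]
18. n6.env = true  [A₀.off == true]
19. n11.off = true  [not A₀.off]
20. n12.ok = -4  [terminal]
21. n13.depth = 27  [a.ok + 31]
22. n14.off = false  [terminal]
23. n15.ok = 13  [terminal]
24. n16.ok = 21  [terminal]
25. n13.lab = false  [d.off == true]
26. n17.off = false  [A₀.off == false]
27. n18.ok = 25  [terminal]
28. n17.cnt = 10  [10]
29. n17.env = true  [A.off == false]
30. n11.cnt = 30  [a.ok + A₁.cnt + 24]
31. n11.env = false  [A₁.cnt == a.ok]
32. n2.cnt = -5  [A₃.cnt - 35]
33. n2.env = true  [A₃.cnt == A₁.cnt]
34. n1.ok = "zn"  ["zn"]
35. n0.lab = true  [S.depth > -1]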